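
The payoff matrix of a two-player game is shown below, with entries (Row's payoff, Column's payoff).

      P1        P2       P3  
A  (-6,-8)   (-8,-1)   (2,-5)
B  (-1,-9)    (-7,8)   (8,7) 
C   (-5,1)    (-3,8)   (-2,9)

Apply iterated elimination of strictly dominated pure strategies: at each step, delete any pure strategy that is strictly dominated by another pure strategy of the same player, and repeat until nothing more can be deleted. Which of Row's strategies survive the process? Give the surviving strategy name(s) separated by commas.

Row A is eliminated: B beats it against every remaining column (P1: -1>-6, P2: -7>-8, P3: 8>2).
Column P1 is eliminated: P2 beats it against every remaining row (B: 8>-9, C: 8>1).
Among the remaining strategies, none is strictly dominated by another pure strategy of the same player, so the elimination stops.
Surviving strategies — Row: {B, C}; Column: {P2, P3}.

B, C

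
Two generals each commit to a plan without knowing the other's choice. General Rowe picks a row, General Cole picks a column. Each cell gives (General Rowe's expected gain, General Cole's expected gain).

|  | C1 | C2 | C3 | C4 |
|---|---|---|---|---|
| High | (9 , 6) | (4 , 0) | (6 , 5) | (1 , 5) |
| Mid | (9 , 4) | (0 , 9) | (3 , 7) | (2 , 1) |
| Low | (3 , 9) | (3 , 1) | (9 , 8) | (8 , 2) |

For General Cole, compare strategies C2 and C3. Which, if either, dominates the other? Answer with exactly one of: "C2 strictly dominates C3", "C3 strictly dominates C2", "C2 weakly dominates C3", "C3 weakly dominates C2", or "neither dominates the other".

C2's payoffs vs C3's, by General Rowe's action — High: 0<5, Mid: 9>7, Low: 1<8.
C2 does better at Mid but worse at High, Low; neither strategy dominates the other.

neither dominates the other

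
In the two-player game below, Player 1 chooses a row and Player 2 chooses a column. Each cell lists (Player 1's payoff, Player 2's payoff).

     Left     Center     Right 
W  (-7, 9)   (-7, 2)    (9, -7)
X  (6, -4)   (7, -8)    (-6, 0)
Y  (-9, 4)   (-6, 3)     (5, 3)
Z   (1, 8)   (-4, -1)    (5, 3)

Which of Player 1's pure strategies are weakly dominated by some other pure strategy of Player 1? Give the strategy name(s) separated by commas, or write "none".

Nothing dominates W: X at Right (9>-6); Y at Left (-7>-9); Z at Right (9>5).
X: no other strategy beats it everywhere (W at Left (6>-7); Y at Left (6>-9); Z at Left (6>1)).
Z weakly dominates Y — Left: 1>-9, Center: -4>-6, Right: 5=5.
Z is not dominated — it holds its own against W at Left (1>-7); X at Right (5>-6); Y at Left (1>-9).

Y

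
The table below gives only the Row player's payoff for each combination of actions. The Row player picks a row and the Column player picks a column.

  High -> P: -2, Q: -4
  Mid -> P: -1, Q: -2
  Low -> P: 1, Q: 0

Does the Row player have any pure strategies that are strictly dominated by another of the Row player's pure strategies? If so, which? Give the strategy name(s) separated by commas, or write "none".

High: dominated, since Mid does at least as well everywhere (P: -1>-2, Q: -2>-4).
Mid is strictly dominated by Low (P: 1>-1, Q: 0>-2).
Low: no other strategy beats it everywhere (High at P (1>-2); Mid at P (1>-1)).

High, Mid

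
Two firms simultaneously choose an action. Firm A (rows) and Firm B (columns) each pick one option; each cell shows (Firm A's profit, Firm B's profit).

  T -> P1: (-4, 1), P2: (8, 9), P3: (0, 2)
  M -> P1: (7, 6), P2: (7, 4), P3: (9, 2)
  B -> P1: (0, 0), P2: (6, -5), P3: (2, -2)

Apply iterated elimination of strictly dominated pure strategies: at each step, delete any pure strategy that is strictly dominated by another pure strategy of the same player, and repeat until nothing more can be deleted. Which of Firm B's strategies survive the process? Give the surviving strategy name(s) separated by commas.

Row B is eliminated: M beats it against every remaining column (P1: 7>0, P2: 7>6, P3: 9>2).
For Firm B, P2 strictly dominates P3 on the remaining rows (T: 9>2, M: 4>2); eliminate P3.
Among the remaining strategies, none is strictly dominated by another pure strategy of the same player, so the elimination stops.
Surviving strategies — Firm A: {T, M}; Firm B: {P1, P2}.

P1, P2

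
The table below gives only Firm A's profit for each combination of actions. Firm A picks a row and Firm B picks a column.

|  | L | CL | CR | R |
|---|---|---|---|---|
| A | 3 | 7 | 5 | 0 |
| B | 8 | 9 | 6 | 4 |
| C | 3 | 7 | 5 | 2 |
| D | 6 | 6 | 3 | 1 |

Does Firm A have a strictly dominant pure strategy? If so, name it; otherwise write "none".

B vs A: L: 8>3, CL: 9>7, CR: 6>5, R: 4>0.
B vs C: L: 8>3, CL: 9>7, CR: 6>5, R: 4>2.
B vs D: L: 8>6, CL: 9>6, CR: 6>3, R: 4>1.
B strictly beats every other strategy against every opponent action, so it is strictly dominant.

B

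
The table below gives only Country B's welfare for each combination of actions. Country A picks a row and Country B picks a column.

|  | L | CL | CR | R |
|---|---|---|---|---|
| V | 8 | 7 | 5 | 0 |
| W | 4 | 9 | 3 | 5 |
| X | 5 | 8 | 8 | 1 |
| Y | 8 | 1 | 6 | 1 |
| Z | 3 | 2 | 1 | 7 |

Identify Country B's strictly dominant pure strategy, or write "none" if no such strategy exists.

none

L fails to dominate CL at W (4<9).
CL fails to dominate L at V (7<8).
CR fails to dominate L at V (5<8).
R fails to dominate L at V (0<8).
No single strategy dominates all the others.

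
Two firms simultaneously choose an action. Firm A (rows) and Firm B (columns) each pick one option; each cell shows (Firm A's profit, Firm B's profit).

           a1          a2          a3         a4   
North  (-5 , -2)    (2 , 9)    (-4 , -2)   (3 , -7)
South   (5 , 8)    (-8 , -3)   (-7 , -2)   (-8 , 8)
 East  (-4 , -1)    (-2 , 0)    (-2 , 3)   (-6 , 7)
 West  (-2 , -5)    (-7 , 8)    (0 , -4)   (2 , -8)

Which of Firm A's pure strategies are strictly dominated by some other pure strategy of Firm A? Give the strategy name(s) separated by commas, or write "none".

North: no other strategy beats it everywhere (South at a2 (2>-8); East at a2 (2>-2); West at a2 (2>-7)).
South is not dominated — it holds its own against North at a1 (5>-5); East at a1 (5>-4); West at a1 (5>-2).
Nothing dominates East: North at a1 (-4>-5); South at a2 (-2>-8); West at a2 (-2>-7).
West is not dominated — it holds its own against North at a1 (-2>-5); South at a2 (-7>-8); East at a1 (-2>-4).

none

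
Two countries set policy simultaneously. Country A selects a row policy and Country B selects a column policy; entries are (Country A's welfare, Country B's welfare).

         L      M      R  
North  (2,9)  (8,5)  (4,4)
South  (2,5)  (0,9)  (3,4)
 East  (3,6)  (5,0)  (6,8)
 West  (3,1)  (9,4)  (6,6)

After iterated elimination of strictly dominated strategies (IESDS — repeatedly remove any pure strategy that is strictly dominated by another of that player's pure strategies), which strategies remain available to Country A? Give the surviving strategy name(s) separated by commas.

East, West

For Country A, West strictly dominates North on the remaining columns (L: 3>2, M: 9>8, R: 6>4); eliminate North.
For Country A, East strictly dominates South on the remaining columns (L: 3>2, M: 5>0, R: 6>3); eliminate South.
Column L is eliminated: R beats it against every remaining row (East: 8>6, West: 6>1).
For Country B, R strictly dominates M on the remaining rows (East: 8>0, West: 6>4); eliminate M.
Among the remaining strategies, none is strictly dominated by another pure strategy of the same player, so the elimination stops.
Surviving strategies — Country A: {East, West}; Country B: {R}.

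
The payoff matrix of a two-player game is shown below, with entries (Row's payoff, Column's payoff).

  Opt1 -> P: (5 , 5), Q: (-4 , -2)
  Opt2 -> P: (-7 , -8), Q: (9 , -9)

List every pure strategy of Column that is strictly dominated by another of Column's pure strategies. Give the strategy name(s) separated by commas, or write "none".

P: no other strategy beats it everywhere (Q at Opt1 (5>-2)).
Q is strictly dominated by P (Opt1: 5>-2, Opt2: -8>-9).

Q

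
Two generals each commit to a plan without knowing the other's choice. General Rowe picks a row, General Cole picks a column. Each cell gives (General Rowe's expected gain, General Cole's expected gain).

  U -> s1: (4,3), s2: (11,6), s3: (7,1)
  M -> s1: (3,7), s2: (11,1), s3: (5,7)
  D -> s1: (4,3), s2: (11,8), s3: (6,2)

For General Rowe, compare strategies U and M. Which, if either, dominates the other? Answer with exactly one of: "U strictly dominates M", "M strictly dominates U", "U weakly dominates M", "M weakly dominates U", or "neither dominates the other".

U weakly dominates M

U's payoffs vs M's, by General Cole's action — s1: 4>3, s2: 11=11, s3: 7>5.
U is at least as good everywhere and strictly better somewhere (tied only at s2), so U weakly but not strictly dominates M.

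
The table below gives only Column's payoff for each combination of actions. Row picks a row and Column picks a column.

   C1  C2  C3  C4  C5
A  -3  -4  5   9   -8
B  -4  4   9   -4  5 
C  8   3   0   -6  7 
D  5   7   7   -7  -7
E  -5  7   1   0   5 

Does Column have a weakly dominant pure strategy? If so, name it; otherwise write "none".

none

C1 fails to dominate C2 at B (-4<4).
C2 fails to dominate C1 at A (-4<-3).
C3 fails to dominate C1 at C (0<8).
C4 fails to dominate C1 at C (-6<8).
C5 fails to dominate C1 at A (-8<-3).
No single strategy dominates all the others.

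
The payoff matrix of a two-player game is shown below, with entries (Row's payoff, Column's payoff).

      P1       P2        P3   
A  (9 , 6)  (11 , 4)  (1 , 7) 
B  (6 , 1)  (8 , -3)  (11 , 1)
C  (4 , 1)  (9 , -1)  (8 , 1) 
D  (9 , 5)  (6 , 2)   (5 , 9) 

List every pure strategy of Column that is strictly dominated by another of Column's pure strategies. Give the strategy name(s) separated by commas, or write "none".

Nothing dominates P1: P2 at A (6>4); P3 at B (1=1).
P1 strictly dominates P2 — A: 6>4, B: 1>-3, C: 1>-1, D: 5>2.
Nothing dominates P3: P1 at A (7>6); P2 at A (7>4).

P2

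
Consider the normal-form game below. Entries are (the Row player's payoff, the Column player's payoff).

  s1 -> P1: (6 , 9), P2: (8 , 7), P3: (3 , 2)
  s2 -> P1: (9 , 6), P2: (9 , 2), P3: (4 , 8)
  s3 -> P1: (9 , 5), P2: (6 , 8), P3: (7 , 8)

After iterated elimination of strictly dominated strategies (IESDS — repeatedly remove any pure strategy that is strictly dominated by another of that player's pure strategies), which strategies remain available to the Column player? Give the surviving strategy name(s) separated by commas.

For the Row player, s2 strictly dominates s1 on the remaining columns (P1: 9>6, P2: 9>8, P3: 4>3); eliminate s1.
Column P1 is eliminated: P3 beats it against every remaining row (s2: 8>6, s3: 8>5).
Among the remaining strategies, none is strictly dominated by another pure strategy of the same player, so the elimination stops.
Surviving strategies — the Row player: {s2, s3}; the Column player: {P2, P3}.

P2, P3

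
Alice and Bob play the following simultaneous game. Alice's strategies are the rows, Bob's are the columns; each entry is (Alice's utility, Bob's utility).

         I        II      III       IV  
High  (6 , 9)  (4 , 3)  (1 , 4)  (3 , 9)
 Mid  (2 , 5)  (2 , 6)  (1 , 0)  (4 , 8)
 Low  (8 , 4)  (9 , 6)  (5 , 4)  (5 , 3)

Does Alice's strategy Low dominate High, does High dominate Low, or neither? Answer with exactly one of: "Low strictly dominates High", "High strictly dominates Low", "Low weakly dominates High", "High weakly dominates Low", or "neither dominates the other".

Low's payoffs vs High's, by Bob's action — I: 8>6, II: 9>4, III: 5>1, IV: 5>3.
Every comparison favours Low, so Low strictly dominates High.

Low strictly dominates High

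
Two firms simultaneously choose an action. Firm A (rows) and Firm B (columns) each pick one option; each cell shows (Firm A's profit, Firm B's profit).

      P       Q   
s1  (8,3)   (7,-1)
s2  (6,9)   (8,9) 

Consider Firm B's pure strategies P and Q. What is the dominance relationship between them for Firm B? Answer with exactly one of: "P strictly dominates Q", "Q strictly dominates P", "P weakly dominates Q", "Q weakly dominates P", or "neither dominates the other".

Compare P to Q across each opponent action: s1: 3>-1, s2: 9=9.
P is at least as good everywhere and strictly better somewhere (tied only at s2), so P weakly but not strictly dominates Q.

P weakly dominates Q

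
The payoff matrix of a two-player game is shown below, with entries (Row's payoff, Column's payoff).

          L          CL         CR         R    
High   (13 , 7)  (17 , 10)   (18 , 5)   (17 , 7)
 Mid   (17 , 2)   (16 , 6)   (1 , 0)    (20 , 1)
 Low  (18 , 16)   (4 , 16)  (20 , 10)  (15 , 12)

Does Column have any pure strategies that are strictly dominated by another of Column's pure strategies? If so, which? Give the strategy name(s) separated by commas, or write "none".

CR, R

Nothing dominates L: CL at Low (16=16); CR at High (7>5); R at High (7=7).
Nothing dominates CL: L at High (10>7); CR at High (10>5); R at High (10>7).
CR is strictly dominated by L (High: 7>5, Mid: 2>0, Low: 16>10).
R: dominated, since CL does at least as well everywhere (High: 10>7, Mid: 6>1, Low: 16>12).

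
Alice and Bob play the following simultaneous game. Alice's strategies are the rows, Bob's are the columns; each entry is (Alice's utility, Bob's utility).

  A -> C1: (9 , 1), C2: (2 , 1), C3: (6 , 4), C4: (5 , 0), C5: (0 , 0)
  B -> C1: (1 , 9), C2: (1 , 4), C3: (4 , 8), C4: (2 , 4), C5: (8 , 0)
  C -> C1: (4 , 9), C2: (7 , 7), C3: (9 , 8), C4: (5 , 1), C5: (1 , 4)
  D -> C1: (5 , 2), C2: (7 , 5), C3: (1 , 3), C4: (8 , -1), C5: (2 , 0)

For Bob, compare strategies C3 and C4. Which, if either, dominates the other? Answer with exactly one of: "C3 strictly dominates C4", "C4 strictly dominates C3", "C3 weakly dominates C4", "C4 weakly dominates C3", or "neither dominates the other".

C3 strictly dominates C4

Compare C3 to C4 across every action of Alice: A: 4>0, B: 8>4, C: 8>1, D: 3>-1.
C3 gives a strictly higher payoff against every action of Alice, so C3 strictly dominates C4.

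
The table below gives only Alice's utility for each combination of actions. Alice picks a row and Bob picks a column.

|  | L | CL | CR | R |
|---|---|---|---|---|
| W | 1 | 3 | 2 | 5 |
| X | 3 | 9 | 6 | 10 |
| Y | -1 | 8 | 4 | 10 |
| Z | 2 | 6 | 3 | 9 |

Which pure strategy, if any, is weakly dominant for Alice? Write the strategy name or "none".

X vs W: L: 3>1, CL: 9>3, CR: 6>2, R: 10>5.
X vs Y: L: 3>-1, CL: 9>8, CR: 6>4, R: 10=10.
X vs Z: L: 3>2, CL: 9>6, CR: 6>3, R: 10>9.
X is at least as good as every other strategy against every opponent action, so it is weakly dominant.

X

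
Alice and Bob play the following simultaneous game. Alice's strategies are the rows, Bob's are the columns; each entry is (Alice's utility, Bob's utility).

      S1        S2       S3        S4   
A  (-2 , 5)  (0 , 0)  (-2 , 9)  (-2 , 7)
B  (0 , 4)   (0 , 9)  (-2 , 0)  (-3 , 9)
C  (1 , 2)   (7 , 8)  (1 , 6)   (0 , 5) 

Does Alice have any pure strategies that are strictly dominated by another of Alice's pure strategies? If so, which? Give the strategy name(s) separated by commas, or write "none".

C strictly dominates A — S1: 1>-2, S2: 7>0, S3: 1>-2, S4: 0>-2.
C strictly dominates B — S1: 1>0, S2: 7>0, S3: 1>-2, S4: 0>-3.
Nothing dominates C: A at S1 (1>-2); B at S1 (1>0).

A, B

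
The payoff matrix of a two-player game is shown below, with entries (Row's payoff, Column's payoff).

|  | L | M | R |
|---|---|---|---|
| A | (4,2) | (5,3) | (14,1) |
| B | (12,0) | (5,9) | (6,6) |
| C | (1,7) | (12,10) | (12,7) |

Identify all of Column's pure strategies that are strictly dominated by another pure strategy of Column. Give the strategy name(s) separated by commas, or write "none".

L, R

M strictly dominates L — A: 3>2, B: 9>0, C: 10>7.
Nothing dominates M: L at A (3>2); R at A (3>1).
R is strictly dominated by M (A: 3>1, B: 9>6, C: 10>7).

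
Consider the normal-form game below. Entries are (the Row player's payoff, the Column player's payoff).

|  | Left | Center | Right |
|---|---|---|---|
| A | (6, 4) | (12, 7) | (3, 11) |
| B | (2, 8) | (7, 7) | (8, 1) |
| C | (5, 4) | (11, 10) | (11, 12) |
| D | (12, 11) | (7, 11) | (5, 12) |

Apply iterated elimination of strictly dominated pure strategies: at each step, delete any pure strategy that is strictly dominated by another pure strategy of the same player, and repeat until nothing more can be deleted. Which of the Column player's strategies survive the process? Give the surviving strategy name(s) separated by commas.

Right

For the Row player, C strictly dominates B on the remaining columns (Left: 5>2, Center: 11>7, Right: 11>8); eliminate B.
The Column player's strategy Left is strictly dominated by Right (A: 11>4, C: 12>4, D: 12>11) and is removed.
Row D is eliminated: C beats it against every remaining column (Center: 11>7, Right: 11>5).
The Column player's strategy Center is strictly dominated by Right (A: 11>7, C: 12>10) and is removed.
Row A is eliminated: C beats it against every remaining column (Right: 11>3).
Among the remaining strategies, none is strictly dominated by another pure strategy of the same player, so the elimination stops.
Surviving strategies — the Row player: {C}; the Column player: {Right}.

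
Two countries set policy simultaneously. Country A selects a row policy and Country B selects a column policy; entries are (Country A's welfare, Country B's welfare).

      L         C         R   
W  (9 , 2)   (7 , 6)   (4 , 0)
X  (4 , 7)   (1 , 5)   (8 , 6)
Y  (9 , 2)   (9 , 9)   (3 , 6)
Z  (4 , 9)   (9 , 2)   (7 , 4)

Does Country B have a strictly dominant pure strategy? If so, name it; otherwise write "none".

L fails to dominate C at W (2<6).
C fails to dominate L at X (5<7).
R fails to dominate L at W (0<2).
No single strategy dominates all the others.

none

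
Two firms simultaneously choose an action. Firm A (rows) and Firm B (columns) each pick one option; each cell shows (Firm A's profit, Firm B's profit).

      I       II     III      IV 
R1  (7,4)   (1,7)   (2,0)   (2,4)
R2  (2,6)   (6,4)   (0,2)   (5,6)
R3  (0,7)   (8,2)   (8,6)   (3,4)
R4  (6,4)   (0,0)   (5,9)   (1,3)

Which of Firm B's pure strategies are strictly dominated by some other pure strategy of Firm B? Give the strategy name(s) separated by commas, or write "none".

none

I: no other strategy beats it everywhere (II at R2 (6>4); III at R1 (4>0); IV at R1 (4=4)).
II: no other strategy beats it everywhere (I at R1 (7>4); III at R1 (7>0); IV at R1 (7>4)).
III: no other strategy beats it everywhere (I at R4 (9>4); II at R3 (6>2); IV at R3 (6>4)).
IV: no other strategy beats it everywhere (I at R1 (4=4); II at R2 (6>4); III at R1 (4>0)).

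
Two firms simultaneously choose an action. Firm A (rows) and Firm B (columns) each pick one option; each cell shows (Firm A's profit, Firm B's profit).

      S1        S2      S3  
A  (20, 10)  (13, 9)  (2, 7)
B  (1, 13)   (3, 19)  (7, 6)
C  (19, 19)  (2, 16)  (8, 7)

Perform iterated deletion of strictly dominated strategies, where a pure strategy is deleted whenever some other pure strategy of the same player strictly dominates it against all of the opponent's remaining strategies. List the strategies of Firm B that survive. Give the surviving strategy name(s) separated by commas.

For Firm B, S1 strictly dominates S3 on the remaining rows (A: 10>7, B: 13>6, C: 19>7); eliminate S3.
Row B is eliminated: A beats it against every remaining column (S1: 20>1, S2: 13>3).
For Firm A, A strictly dominates C on the remaining columns (S1: 20>19, S2: 13>2); eliminate C.
For Firm B, S1 strictly dominates S2 on the remaining rows (A: 10>9); eliminate S2.
Among the remaining strategies, none is strictly dominated by another pure strategy of the same player, so the elimination stops.
Surviving strategies — Firm A: {A}; Firm B: {S1}.

S1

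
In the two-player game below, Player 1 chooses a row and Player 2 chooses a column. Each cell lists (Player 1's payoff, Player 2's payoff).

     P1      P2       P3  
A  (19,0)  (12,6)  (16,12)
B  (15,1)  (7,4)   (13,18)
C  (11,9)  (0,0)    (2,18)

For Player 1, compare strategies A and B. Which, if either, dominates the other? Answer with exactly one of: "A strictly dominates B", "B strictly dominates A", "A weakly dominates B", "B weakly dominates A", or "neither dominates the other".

A strictly dominates B

A's payoffs vs B's, by Player 2's action — P1: 19>15, P2: 12>7, P3: 16>13.
Every comparison favours A, so A strictly dominates B.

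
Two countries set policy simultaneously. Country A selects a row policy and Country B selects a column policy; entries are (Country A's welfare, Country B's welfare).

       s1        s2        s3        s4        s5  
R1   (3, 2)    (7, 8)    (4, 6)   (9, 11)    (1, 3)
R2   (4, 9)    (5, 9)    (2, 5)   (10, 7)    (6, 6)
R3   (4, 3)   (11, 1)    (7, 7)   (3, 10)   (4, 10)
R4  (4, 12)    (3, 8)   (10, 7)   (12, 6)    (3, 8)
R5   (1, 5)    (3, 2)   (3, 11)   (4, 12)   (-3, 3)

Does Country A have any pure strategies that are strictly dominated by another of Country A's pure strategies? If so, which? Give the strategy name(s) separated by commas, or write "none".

R1 is not dominated — it holds its own against R2 at s2 (7>5); R3 at s4 (9>3); R4 at s2 (7>3); R5 at s1 (3>1).
R2 is not dominated — it holds its own against R1 at s1 (4>3); R3 at s1 (4=4); R4 at s1 (4=4); R5 at s1 (4>1).
R3: no other strategy beats it everywhere (R1 at s1 (4>3); R2 at s1 (4=4); R4 at s1 (4=4); R5 at s1 (4>1)).
R4 is not dominated — it holds its own against R1 at s1 (4>3); R2 at s1 (4=4); R3 at s1 (4=4); R5 at s1 (4>1).
R1 strictly dominates R5 — s1: 3>1, s2: 7>3, s3: 4>3, s4: 9>4, s5: 1>-3.

R5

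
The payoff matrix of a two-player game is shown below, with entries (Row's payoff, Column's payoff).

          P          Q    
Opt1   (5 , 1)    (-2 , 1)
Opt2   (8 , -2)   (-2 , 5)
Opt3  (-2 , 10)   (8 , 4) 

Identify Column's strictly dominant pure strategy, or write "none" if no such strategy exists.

none

P fails to dominate Q at Opt1 (1=1).
Q fails to dominate P at Opt1 (1=1).
No single strategy dominates all the others.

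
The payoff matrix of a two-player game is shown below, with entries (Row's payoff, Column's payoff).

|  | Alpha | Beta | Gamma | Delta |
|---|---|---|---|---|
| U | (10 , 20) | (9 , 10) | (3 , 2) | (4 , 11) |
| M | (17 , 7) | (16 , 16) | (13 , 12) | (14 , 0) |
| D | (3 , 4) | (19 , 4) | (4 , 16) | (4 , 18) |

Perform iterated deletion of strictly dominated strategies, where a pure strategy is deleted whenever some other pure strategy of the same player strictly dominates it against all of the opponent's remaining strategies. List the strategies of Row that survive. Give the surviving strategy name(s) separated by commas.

Row U is eliminated: M beats it against every remaining column (Alpha: 17>10, Beta: 16>9, Gamma: 13>3, Delta: 14>4).
Column's strategy Alpha is strictly dominated by Gamma (M: 12>7, D: 16>4) and is removed.
Among the remaining strategies, none is strictly dominated by another pure strategy of the same player, so the elimination stops.
Surviving strategies — Row: {M, D}; Column: {Beta, Gamma, Delta}.

M, D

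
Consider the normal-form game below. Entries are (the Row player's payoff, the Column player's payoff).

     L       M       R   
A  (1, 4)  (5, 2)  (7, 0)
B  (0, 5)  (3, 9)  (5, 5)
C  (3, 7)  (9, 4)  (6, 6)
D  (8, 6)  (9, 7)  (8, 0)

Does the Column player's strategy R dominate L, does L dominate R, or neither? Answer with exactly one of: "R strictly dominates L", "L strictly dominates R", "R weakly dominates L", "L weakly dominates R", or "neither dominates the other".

R's payoffs vs L's, by the Row player's action — A: 0<4, B: 5=5, C: 6<7, D: 0<6.
L is at least as good everywhere and strictly better somewhere (tied at B), so L weakly dominates R.

L weakly dominates R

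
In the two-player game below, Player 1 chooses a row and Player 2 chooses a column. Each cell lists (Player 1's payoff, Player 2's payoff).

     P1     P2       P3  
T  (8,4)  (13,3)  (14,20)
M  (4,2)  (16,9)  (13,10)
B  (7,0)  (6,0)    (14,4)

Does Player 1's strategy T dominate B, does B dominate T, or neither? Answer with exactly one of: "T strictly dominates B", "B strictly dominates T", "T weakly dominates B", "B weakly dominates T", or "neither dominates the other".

Compare T to B across each opponent action: P1: 8>7, P2: 13>6, P3: 14=14.
T is at least as good everywhere and strictly better somewhere (tied only at P3), so T weakly but not strictly dominates B.

T weakly dominates B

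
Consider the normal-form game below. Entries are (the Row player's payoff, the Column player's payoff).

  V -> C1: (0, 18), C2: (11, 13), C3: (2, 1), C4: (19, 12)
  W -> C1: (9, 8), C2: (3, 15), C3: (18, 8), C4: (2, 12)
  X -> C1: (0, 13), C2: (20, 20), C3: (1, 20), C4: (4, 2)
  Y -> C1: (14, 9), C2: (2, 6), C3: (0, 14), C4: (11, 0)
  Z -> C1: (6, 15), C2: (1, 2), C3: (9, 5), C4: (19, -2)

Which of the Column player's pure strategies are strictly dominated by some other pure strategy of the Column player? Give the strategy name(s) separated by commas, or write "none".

C1: no other strategy beats it everywhere (C2 at V (18>13); C3 at V (18>1); C4 at V (18>12)).
C2: no other strategy beats it everywhere (C1 at W (15>8); C3 at V (13>1); C4 at V (13>12)).
C3 is not dominated — it holds its own against C1 at W (8=8); C2 at X (20=20); C4 at X (20>2).
C4 is strictly dominated by C2 (V: 13>12, W: 15>12, X: 20>2, Y: 6>0, Z: 2>-2).

C4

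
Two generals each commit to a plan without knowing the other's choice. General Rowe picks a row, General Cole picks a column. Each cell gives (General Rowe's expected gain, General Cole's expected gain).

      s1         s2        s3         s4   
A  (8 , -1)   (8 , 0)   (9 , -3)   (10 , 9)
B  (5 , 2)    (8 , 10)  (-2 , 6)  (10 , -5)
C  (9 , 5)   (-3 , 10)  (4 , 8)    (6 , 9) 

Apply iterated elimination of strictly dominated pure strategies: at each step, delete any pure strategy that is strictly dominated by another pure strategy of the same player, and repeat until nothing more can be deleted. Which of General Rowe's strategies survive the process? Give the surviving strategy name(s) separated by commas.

A, B

General Cole's strategy s1 is strictly dominated by s2 (A: 0>-1, B: 10>2, C: 10>5) and is removed.
Row C is eliminated: A beats it against every remaining column (s2: 8>-3, s3: 9>4, s4: 10>6).
Column s3 is eliminated: s2 beats it against every remaining row (A: 0>-3, B: 10>6).
Among the remaining strategies, none is strictly dominated by another pure strategy of the same player, so the elimination stops.
Surviving strategies — General Rowe: {A, B}; General Cole: {s2, s4}.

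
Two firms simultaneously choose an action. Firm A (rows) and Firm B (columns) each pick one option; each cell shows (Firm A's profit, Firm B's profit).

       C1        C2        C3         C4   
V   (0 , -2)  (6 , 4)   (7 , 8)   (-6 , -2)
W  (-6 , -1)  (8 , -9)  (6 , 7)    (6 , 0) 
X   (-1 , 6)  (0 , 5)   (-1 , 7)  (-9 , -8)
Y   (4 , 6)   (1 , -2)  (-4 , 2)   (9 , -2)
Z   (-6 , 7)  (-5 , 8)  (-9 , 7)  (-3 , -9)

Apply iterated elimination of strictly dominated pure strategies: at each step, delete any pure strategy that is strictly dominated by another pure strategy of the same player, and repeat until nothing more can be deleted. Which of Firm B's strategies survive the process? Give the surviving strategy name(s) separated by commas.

Row X is eliminated: V beats it against every remaining column (C1: 0>-1, C2: 6>0, C3: 7>-1, C4: -6>-9).
Row Z is eliminated: Y beats it against every remaining column (C1: 4>-6, C2: 1>-5, C3: -4>-9, C4: 9>-3).
Column C2 is eliminated: C3 beats it against every remaining row (V: 8>4, W: 7>-9, Y: 2>-2).
Firm B's strategy C4 is strictly dominated by C3 (V: 8>-2, W: 7>0, Y: 2>-2) and is removed.
For Firm A, V strictly dominates W on the remaining columns (C1: 0>-6, C3: 7>6); eliminate W.
Among the remaining strategies, none is strictly dominated by another pure strategy of the same player, so the elimination stops.
Surviving strategies — Firm A: {V, Y}; Firm B: {C1, C3}.

C1, C3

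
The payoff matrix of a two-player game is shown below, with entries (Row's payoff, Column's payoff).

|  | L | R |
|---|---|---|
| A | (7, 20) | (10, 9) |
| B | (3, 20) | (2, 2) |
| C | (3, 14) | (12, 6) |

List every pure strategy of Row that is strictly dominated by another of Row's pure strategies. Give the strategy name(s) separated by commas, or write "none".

Nothing dominates A: B at L (7>3); C at L (7>3).
A strictly dominates B — L: 7>3, R: 10>2.
C is not dominated — it holds its own against A at R (12>10); B at L (3=3).

B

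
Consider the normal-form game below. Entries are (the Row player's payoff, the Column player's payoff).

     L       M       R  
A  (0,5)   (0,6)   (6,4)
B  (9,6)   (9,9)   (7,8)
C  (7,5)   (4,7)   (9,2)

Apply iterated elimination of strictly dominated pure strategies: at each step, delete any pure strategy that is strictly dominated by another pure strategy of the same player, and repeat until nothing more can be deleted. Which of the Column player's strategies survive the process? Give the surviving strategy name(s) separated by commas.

M

For the Row player, B strictly dominates A on the remaining columns (L: 9>0, M: 9>0, R: 7>6); eliminate A.
Column L is eliminated: M beats it against every remaining row (B: 9>6, C: 7>5).
Column R is eliminated: M beats it against every remaining row (B: 9>8, C: 7>2).
Row C is eliminated: B beats it against every remaining column (M: 9>4).
Among the remaining strategies, none is strictly dominated by another pure strategy of the same player, so the elimination stops.
Surviving strategies — the Row player: {B}; the Column player: {M}.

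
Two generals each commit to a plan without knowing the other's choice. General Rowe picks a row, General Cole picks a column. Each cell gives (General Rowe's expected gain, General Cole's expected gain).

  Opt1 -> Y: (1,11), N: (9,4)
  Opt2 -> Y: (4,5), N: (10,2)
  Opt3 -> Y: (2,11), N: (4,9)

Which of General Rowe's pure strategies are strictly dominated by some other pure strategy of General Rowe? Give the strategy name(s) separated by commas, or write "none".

Opt1 is strictly dominated by Opt2 (Y: 4>1, N: 10>9).
Opt2: no other strategy beats it everywhere (Opt1 at Y (4>1); Opt3 at Y (4>2)).
Opt2 strictly dominates Opt3 — Y: 4>2, N: 10>4.

Opt1, Opt3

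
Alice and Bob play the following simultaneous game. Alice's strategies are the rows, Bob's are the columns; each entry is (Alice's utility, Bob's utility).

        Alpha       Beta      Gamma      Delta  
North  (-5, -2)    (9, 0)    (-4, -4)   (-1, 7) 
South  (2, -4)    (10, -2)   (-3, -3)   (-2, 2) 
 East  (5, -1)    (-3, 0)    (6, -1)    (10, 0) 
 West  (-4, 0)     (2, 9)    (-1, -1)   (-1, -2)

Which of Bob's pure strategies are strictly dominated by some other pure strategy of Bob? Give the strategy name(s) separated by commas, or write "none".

Alpha, Gamma

Alpha is strictly dominated by Beta (North: 0>-2, South: -2>-4, East: 0>-1, West: 9>0).
Beta: no other strategy beats it everywhere (Alpha at North (0>-2); Gamma at North (0>-4); Delta at East (0=0)).
Beta strictly dominates Gamma — North: 0>-4, South: -2>-3, East: 0>-1, West: 9>-1.
Delta is not dominated — it holds its own against Alpha at North (7>-2); Beta at North (7>0); Gamma at North (7>-4).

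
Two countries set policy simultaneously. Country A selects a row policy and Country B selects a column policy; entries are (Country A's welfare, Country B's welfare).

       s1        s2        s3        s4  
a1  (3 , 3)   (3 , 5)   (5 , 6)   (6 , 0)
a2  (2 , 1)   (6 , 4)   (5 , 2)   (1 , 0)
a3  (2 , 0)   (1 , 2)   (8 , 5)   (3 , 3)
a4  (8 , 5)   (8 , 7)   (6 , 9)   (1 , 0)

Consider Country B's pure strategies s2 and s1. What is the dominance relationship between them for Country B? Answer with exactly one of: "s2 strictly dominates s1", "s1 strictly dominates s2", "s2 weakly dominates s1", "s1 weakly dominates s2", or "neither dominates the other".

Compare s2 to s1 across each choice by Country A: a1: 5>3, a2: 4>1, a3: 2>0, a4: 7>5.
Every comparison favours s2, so s2 strictly dominates s1.

s2 strictly dominates s1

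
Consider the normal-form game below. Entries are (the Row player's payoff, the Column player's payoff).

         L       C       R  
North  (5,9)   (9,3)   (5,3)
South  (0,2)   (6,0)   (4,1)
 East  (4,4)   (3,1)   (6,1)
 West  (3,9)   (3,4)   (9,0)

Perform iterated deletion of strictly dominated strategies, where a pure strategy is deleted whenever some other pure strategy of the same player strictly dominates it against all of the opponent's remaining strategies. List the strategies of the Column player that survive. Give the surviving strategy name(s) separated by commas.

The Row player's strategy South is strictly dominated by North (L: 5>0, C: 9>6, R: 5>4) and is removed.
Column C is eliminated: L beats it against every remaining row (North: 9>3, East: 4>1, West: 9>4).
For the Column player, L strictly dominates R on the remaining rows (North: 9>3, East: 4>1, West: 9>0); eliminate R.
The Row player's strategy East is strictly dominated by North (L: 5>4) and is removed.
For the Row player, North strictly dominates West on the remaining columns (L: 5>3); eliminate West.
Among the remaining strategies, none is strictly dominated by another pure strategy of the same player, so the elimination stops.
Surviving strategies — the Row player: {North}; the Column player: {L}.

L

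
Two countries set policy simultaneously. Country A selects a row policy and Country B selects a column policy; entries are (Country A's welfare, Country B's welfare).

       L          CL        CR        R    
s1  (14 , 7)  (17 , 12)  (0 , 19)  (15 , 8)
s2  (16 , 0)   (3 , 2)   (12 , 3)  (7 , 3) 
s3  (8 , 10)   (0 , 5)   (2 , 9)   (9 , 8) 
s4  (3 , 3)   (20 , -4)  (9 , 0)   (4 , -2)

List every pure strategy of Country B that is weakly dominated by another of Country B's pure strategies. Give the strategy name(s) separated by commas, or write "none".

L: no other strategy beats it everywhere (CL at s3 (10>5); CR at s3 (10>9); R at s3 (10>8)).
CR weakly dominates CL — s1: 19>12, s2: 3>2, s3: 9>5, s4: 0>-4.
Nothing dominates CR: L at s1 (19>7); CL at s1 (19>12); R at s1 (19>8).
R is weakly dominated by CR (s1: 19>8, s2: 3=3, s3: 9>8, s4: 0>-2).

CL, R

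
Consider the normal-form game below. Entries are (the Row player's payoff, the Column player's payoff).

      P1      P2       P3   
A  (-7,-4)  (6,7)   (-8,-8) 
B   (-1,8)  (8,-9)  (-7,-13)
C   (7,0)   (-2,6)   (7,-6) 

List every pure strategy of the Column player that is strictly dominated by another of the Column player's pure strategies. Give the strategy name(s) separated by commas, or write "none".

P3

P1 is not dominated — it holds its own against P2 at B (8>-9); P3 at A (-4>-8).
P2 is not dominated — it holds its own against P1 at A (7>-4); P3 at A (7>-8).
P3 is strictly dominated by P1 (A: -4>-8, B: 8>-13, C: 0>-6).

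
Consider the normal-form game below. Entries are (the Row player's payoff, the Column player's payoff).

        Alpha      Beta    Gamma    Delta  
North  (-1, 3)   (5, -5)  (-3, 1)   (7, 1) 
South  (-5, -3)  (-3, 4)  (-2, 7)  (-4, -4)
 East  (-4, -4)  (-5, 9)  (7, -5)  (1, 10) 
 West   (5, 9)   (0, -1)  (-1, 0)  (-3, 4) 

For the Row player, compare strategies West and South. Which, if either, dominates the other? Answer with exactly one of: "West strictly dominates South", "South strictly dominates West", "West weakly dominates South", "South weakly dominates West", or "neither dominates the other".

West strictly dominates South

Compare West to South across every action of the Column player: Alpha: 5>-5, Beta: 0>-3, Gamma: -1>-2, Delta: -3>-4.
Every comparison favours West, so West strictly dominates South.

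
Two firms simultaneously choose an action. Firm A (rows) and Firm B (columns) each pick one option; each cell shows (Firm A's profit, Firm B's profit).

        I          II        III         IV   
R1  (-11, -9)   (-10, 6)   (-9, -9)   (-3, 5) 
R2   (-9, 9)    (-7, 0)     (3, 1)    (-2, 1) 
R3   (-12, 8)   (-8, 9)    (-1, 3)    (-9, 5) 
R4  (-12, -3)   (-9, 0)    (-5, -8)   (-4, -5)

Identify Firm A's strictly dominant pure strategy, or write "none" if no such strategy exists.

R2

R2 vs R1: I: -9>-11, II: -7>-10, III: 3>-9, IV: -2>-3.
R2 vs R3: I: -9>-12, II: -7>-8, III: 3>-1, IV: -2>-9.
R2 vs R4: I: -9>-12, II: -7>-9, III: 3>-5, IV: -2>-4.
R2 strictly beats every other strategy against every opponent action, so it is strictly dominant.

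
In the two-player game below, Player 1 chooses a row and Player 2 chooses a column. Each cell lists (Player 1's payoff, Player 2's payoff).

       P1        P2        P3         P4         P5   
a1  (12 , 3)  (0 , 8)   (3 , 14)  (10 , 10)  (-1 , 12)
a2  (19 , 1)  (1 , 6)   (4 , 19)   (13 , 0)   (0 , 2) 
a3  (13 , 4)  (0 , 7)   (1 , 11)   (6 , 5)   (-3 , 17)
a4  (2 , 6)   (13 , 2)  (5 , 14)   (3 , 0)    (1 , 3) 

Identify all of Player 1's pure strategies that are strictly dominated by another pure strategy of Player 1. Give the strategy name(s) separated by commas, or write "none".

a1, a3

a1 is strictly dominated by a2 (P1: 19>12, P2: 1>0, P3: 4>3, P4: 13>10, P5: 0>-1).
a2: no other strategy beats it everywhere (a1 at P1 (19>12); a3 at P1 (19>13); a4 at P1 (19>2)).
a2 strictly dominates a3 — P1: 19>13, P2: 1>0, P3: 4>1, P4: 13>6, P5: 0>-3.
Nothing dominates a4: a1 at P2 (13>0); a2 at P2 (13>1); a3 at P2 (13>0).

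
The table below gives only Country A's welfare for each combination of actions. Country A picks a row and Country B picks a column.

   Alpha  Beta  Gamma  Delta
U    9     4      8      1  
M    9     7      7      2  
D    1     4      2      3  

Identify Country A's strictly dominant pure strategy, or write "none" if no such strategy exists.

U fails to dominate M at Alpha (9=9).
M fails to dominate U at Alpha (9=9).
D fails to dominate U at Alpha (1<9).
No single strategy dominates all the others.

none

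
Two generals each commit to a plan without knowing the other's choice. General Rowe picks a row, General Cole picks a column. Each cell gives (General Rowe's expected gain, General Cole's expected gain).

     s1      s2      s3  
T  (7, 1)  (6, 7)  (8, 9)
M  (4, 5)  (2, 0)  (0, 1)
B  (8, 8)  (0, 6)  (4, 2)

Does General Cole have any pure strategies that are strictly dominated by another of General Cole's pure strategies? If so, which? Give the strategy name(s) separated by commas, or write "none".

none

s1: no other strategy beats it everywhere (s2 at M (5>0); s3 at M (5>1)).
s2: no other strategy beats it everywhere (s1 at T (7>1); s3 at B (6>2)).
s3 is not dominated — it holds its own against s1 at T (9>1); s2 at T (9>7).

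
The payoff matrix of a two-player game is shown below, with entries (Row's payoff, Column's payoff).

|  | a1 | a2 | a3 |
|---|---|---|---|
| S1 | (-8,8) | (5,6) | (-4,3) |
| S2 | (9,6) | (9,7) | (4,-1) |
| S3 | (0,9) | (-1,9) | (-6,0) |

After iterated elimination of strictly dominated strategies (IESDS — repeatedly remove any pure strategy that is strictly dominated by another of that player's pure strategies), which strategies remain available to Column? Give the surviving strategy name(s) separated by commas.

a2

For Row, S2 strictly dominates S1 on the remaining columns (a1: 9>-8, a2: 9>5, a3: 4>-4); eliminate S1.
Row S3 is eliminated: S2 beats it against every remaining column (a1: 9>0, a2: 9>-1, a3: 4>-6).
Column's strategy a1 is strictly dominated by a2 (S2: 7>6) and is removed.
For Column, a2 strictly dominates a3 on the remaining rows (S2: 7>-1); eliminate a3.
Among the remaining strategies, none is strictly dominated by another pure strategy of the same player, so the elimination stops.
Surviving strategies — Row: {S2}; Column: {a2}.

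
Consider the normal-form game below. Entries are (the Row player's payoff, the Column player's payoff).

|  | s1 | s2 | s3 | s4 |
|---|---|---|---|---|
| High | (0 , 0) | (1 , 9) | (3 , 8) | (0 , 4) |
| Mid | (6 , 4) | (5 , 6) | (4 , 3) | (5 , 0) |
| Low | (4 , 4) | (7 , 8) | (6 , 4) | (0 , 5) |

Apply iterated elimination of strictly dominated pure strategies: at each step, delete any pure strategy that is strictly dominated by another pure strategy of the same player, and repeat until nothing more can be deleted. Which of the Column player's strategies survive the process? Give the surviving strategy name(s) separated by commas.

s2

Row High is eliminated: Mid beats it against every remaining column (s1: 6>0, s2: 5>1, s3: 4>3, s4: 5>0).
Column s1 is eliminated: s2 beats it against every remaining row (Mid: 6>4, Low: 8>4).
Column s3 is eliminated: s2 beats it against every remaining row (Mid: 6>3, Low: 8>4).
The Column player's strategy s4 is strictly dominated by s2 (Mid: 6>0, Low: 8>5) and is removed.
For the Row player, Low strictly dominates Mid on the remaining columns (s2: 7>5); eliminate Mid.
Among the remaining strategies, none is strictly dominated by another pure strategy of the same player, so the elimination stops.
Surviving strategies — the Row player: {Low}; the Column player: {s2}.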